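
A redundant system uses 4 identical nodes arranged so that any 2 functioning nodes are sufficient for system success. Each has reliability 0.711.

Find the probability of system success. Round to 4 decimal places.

0.9244

R = Σ_{i=2}^{4} C(4,i) p^i (1−p)^{4−i} with p = 0.711
C(4,2)·0.711^2·0.289^2 = 0.253330
C(4,3)·0.711^3·0.289^1 = 0.415496
C(4,4)·0.711^4·0.289^0 = 0.255551
Sum = 0.9244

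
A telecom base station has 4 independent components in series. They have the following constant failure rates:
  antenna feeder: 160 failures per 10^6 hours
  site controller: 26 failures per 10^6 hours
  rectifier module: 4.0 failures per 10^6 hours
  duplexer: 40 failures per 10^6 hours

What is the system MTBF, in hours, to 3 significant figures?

Series of exponential components: λ_sys = Σ λ_i
λ_sys = 0.00016 + 0.000026 + 0.0000040 + 0.000040 = 2.3000e-04 /h
MTBF = 1 / λ_sys = 4350 h

4350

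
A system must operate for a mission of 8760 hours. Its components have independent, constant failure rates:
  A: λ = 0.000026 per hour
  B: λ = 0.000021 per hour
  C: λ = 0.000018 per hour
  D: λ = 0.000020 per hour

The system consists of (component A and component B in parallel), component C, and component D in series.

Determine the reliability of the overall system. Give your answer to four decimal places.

0.6923

R(A) = exp(−0.000026 × 8760) = 0.796315
R(B) = exp(−0.000021 × 8760) = 0.831969
R(C) = exp(−0.000018 × 8760) = 0.854123
R(D) = exp(−0.000020 × 8760) = 0.839289
Parallel (A and B): 1 − (1 − 0.796315)(1 − 0.831969) = 0.965775
Series ([0.965775], C, and D): 0.965775 × 0.854123 × 0.839289 = 0.6923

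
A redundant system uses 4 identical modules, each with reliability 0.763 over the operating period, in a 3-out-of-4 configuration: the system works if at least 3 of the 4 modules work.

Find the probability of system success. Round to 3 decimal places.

0.760

R = Σ_{i=3}^{4} C(4,i) p^i (1−p)^{4−i} with p = 0.763
C(4,3)·0.763^3·0.237^1 = 0.42110
C(4,4)·0.763^4·0.237^0 = 0.33892
Sum = 0.760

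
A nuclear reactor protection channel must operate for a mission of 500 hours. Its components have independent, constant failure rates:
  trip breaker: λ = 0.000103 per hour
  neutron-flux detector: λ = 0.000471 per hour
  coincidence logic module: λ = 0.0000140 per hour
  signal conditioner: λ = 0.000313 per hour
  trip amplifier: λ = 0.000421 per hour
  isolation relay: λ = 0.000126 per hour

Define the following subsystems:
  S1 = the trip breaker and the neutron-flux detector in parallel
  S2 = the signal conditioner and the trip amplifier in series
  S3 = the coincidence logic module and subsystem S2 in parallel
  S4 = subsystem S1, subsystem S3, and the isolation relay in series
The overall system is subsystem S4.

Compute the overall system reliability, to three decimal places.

0.927

R(trip breaker) = exp(−0.000103 × 500) = 0.94980
R(neutron-flux detector) = exp(−0.000471 × 500) = 0.79018
R(coincidence logic module) = exp(−0.0000140 × 500) = 0.99302
R(signal conditioner) = exp(−0.000313 × 500) = 0.85513
R(trip amplifier) = exp(−0.000421 × 500) = 0.81018
R(isolation relay) = exp(−0.000126 × 500) = 0.93894
Parallel (trip breaker and neutron-flux detector): 1 − (1 − 0.94980)(1 − 0.79018) = 0.98947
Series (signal conditioner and trip amplifier): 0.85513 × 0.81018 = 0.69281
Parallel (coincidence logic module and [0.69281]): 1 − (1 − 0.99302)(1 − 0.69281) = 0.99786
Series ([0.98947], [0.99786], and isolation relay): 0.98947 × 0.99786 × 0.93894 = 0.927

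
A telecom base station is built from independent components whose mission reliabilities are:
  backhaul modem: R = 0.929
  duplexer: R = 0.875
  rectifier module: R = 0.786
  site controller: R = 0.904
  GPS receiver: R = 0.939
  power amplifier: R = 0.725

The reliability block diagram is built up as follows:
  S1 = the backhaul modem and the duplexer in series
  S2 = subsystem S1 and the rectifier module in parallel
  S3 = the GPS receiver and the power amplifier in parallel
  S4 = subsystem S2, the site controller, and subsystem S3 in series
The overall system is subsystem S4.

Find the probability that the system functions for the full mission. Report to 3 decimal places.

Series (backhaul modem and duplexer): 0.92900 × 0.87500 = 0.81288
Parallel ([0.81288] and rectifier module): 1 − (1 − 0.81288)(1 − 0.78600) = 0.95996
Parallel (GPS receiver and power amplifier): 1 − (1 − 0.93900)(1 − 0.72500) = 0.98323
Series ([0.95996], site controller, and [0.98323]): 0.95996 × 0.90400 × 0.98323 = 0.853

0.853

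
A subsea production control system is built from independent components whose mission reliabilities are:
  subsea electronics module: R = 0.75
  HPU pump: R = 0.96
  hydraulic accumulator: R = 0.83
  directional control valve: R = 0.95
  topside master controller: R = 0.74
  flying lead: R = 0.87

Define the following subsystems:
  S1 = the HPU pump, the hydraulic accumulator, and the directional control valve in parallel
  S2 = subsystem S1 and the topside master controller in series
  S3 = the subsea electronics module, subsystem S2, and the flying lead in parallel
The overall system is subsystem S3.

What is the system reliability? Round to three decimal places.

Parallel (HPU pump, hydraulic accumulator, and directional control valve): 1 − (1 − 0.96000)(1 − 0.83000)(1 − 0.95000) = 0.99966
Series ([0.99966] and topside master controller): 0.99966 × 0.74000 = 0.73975
Parallel (subsea electronics module, [0.73975], and flying lead): 1 − (1 − 0.75000)(1 − 0.73975)(1 − 0.87000) = 0.992

0.992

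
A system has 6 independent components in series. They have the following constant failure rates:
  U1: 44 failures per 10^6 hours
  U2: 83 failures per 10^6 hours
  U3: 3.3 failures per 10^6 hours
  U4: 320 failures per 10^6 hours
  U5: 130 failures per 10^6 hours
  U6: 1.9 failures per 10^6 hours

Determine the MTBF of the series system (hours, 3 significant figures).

1720

Series of exponential components: λ_sys = Σ λ_i
λ_sys = 0.000044 + 0.000083 + 0.0000033 + 0.00032 + 0.00013 + 0.0000019 = 5.8220e-04 /h
MTBF = 1 / λ_sys = 1720 h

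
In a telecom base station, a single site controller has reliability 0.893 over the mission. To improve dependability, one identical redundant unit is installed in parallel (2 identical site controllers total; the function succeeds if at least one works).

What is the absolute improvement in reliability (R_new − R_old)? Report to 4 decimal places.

R_before = 0.893
R_after = 1 − (1 − 0.893)^2 = 0.9886
ΔR = 0.9886 − 0.893 = 0.0956

0.0956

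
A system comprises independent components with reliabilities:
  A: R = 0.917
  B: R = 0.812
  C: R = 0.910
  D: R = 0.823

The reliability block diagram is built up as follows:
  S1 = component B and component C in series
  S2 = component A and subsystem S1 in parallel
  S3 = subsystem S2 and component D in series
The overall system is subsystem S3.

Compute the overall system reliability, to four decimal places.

Series (B and C): 0.812000 × 0.910000 = 0.738920
Parallel (A and [0.738920]): 1 − (1 − 0.917000)(1 − 0.738920) = 0.978330
Series ([0.978330] and D): 0.978330 × 0.823000 = 0.8052

0.8052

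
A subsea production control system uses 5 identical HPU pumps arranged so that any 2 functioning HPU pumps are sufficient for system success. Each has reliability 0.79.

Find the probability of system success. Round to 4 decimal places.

0.9919

R = Σ_{i=2}^{5} C(5,i) p^i (1−p)^{5−i} with p = 0.79
C(5,2)·0.79^2·0.21^3 = 0.057798
C(5,3)·0.79^3·0.21^2 = 0.217430
C(5,4)·0.79^4·0.21^1 = 0.408976
C(5,5)·0.79^5·0.21^0 = 0.307706
Sum = 0.9919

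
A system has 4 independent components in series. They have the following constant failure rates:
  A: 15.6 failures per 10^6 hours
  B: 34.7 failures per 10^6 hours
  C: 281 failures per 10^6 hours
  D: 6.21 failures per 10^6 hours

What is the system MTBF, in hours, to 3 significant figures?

Series of exponential components: λ_sys = Σ λ_i
λ_sys = 0.0000156 + 0.0000347 + 0.000281 + 0.00000621 = 3.3751e-04 /h
MTBF = 1 / λ_sys = 2960 h

2960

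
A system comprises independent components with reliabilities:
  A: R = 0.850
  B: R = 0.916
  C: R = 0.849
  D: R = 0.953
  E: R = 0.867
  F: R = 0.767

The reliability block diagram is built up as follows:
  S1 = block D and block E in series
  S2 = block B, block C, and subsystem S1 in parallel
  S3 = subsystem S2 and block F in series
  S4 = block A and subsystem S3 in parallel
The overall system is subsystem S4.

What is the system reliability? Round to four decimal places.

0.9648

Series (D and E): 0.953000 × 0.867000 = 0.826251
Parallel (B, C, and [0.826251]): 1 − (1 − 0.916000)(1 − 0.849000)(1 − 0.826251) = 0.997796
Series ([0.997796] and F): 0.997796 × 0.767000 = 0.765310
Parallel (A and [0.765310]): 1 − (1 − 0.850000)(1 − 0.765310) = 0.9648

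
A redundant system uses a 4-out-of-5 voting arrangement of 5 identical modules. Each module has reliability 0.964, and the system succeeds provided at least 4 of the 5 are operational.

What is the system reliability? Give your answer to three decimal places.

R = Σ_{i=4}^{5} C(5,i) p^i (1−p)^{5−i} with p = 0.964
C(5,4)·0.964^4·0.036^1 = 0.15545
C(5,5)·0.964^5·0.036^0 = 0.83250
Sum = 0.988

0.988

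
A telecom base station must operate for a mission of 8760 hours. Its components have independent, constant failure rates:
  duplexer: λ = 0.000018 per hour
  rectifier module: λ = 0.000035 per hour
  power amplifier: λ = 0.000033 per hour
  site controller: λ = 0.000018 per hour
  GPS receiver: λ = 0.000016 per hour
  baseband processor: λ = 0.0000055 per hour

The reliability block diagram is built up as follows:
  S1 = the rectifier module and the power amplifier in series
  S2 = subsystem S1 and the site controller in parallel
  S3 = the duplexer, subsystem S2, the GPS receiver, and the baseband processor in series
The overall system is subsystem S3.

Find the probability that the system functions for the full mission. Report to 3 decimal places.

R(duplexer) = exp(−0.000018 × 8760) = 0.85412
R(rectifier module) = exp(−0.000035 × 8760) = 0.73594
R(power amplifier) = exp(−0.000033 × 8760) = 0.74895
R(site controller) = exp(−0.000018 × 8760) = 0.85412
R(GPS receiver) = exp(−0.000016 × 8760) = 0.86922
R(baseband processor) = exp(−0.0000055 × 8760) = 0.95296
Series (rectifier module and power amplifier): 0.73594 × 0.74895 = 0.55118
Parallel ([0.55118] and site controller): 1 − (1 − 0.55118)(1 − 0.85412) = 0.93453
Series (duplexer, [0.93453], GPS receiver, and baseband processor): 0.85412 × 0.93453 × 0.86922 × 0.95296 = 0.661

0.661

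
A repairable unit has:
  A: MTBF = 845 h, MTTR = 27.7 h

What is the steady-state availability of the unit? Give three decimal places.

A(A) = MTBF/(MTBF+MTTR) = 845/(845+27.7) = 0.968

0.968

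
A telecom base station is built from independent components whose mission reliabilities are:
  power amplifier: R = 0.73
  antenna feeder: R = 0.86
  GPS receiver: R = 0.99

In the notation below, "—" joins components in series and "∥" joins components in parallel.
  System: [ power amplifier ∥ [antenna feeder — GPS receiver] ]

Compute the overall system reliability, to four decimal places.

Series (antenna feeder and GPS receiver): 0.860000 × 0.990000 = 0.851400
Parallel (power amplifier and [0.851400]): 1 − (1 − 0.730000)(1 − 0.851400) = 0.9599

0.9599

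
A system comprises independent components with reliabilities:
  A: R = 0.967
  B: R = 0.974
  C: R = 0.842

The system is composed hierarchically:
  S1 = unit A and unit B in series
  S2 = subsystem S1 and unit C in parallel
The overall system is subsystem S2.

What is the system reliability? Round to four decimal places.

0.9908

Series (A and B): 0.967000 × 0.974000 = 0.941858
Parallel ([0.941858] and C): 1 − (1 − 0.941858)(1 − 0.842000) = 0.9908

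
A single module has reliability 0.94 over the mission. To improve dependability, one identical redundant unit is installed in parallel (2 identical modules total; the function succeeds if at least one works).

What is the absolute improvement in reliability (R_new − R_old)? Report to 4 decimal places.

0.0564

R_before = 0.94
R_after = 1 − (1 − 0.94)^2 = 0.9964
ΔR = 0.9964 − 0.94 = 0.0564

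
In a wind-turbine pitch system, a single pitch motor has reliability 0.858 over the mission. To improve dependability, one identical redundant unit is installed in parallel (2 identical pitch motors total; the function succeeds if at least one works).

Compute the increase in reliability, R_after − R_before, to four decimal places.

0.1218

R_before = 0.858
R_after = 1 − (1 − 0.858)^2 = 0.9798
ΔR = 0.9798 − 0.858 = 0.1218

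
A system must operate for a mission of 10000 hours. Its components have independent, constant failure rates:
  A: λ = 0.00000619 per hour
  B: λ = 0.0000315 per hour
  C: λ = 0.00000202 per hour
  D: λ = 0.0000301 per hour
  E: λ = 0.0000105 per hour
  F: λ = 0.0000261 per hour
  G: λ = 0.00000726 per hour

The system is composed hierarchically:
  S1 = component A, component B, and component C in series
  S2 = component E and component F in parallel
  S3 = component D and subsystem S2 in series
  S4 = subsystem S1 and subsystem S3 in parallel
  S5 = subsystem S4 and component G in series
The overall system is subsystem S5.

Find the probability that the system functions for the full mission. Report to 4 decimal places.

0.8456

R(A) = exp(−0.00000619 × 10000) = 0.939977
R(B) = exp(−0.0000315 × 10000) = 0.729789
R(C) = exp(−0.00000202 × 10000) = 0.980003
R(D) = exp(−0.0000301 × 10000) = 0.740078
R(E) = exp(−0.0000105 × 10000) = 0.900325
R(F) = exp(−0.0000261 × 10000) = 0.770281
R(G) = exp(−0.00000726 × 10000) = 0.929973
Series (A, B, and C): 0.939977 × 0.729789 × 0.980003 = 0.672267
Parallel (E and F): 1 − (1 − 0.900325)(1 − 0.770281) = 0.977103
Series (D and [0.977103]): 0.740078 × 0.977103 = 0.723132
Parallel ([0.672267] and [0.723132]): 1 − (1 − 0.672267)(1 − 0.723132) = 0.909261
Series ([0.909261] and G): 0.909261 × 0.929973 = 0.8456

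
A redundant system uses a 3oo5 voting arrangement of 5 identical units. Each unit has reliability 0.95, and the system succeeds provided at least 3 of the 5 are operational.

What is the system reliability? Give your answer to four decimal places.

0.9988

R = Σ_{i=3}^{5} C(5,i) p^i (1−p)^{5−i} with p = 0.95
C(5,3)·0.95^3·0.05^2 = 0.021434
C(5,4)·0.95^4·0.05^1 = 0.203627
C(5,5)·0.95^5·0.05^0 = 0.773781
Sum = 0.9988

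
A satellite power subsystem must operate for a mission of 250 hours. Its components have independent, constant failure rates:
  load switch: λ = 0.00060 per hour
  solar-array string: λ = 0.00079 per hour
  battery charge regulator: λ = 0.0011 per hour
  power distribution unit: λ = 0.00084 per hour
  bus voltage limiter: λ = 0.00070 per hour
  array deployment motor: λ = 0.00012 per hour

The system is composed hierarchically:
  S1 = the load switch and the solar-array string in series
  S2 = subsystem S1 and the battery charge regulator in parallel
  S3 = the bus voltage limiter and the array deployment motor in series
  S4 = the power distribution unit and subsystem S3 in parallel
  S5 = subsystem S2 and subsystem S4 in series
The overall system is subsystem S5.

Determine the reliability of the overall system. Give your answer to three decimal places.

R(load switch) = exp(−0.00060 × 250) = 0.86071
R(solar-array string) = exp(−0.00079 × 250) = 0.82078
R(battery charge regulator) = exp(−0.0011 × 250) = 0.75957
R(power distribution unit) = exp(−0.00084 × 250) = 0.81058
R(bus voltage limiter) = exp(−0.00070 × 250) = 0.83946
R(array deployment motor) = exp(−0.00012 × 250) = 0.97045
Series (load switch and solar-array string): 0.86071 × 0.82078 = 0.70645
Parallel ([0.70645] and battery charge regulator): 1 − (1 − 0.70645)(1 − 0.75957) = 0.92942
Series (bus voltage limiter and array deployment motor): 0.83946 × 0.97045 = 0.81465
Parallel (power distribution unit and [0.81465]): 1 − (1 − 0.81058)(1 − 0.81465) = 0.96489
Series ([0.92942] and [0.96489]): 0.92942 × 0.96489 = 0.897

0.897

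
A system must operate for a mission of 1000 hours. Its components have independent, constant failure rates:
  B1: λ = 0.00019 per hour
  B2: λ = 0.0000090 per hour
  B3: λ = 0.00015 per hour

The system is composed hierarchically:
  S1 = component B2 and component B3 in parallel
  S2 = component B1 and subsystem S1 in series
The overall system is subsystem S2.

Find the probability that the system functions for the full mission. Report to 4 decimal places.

R(B1) = exp(−0.00019 × 1000) = 0.826959
R(B2) = exp(−0.0000090 × 1000) = 0.991040
R(B3) = exp(−0.00015 × 1000) = 0.860708
Parallel (B2 and B3): 1 − (1 − 0.991040)(1 − 0.860708) = 0.998752
Series (B1 and [0.998752]): 0.826959 × 0.998752 = 0.8259

0.8259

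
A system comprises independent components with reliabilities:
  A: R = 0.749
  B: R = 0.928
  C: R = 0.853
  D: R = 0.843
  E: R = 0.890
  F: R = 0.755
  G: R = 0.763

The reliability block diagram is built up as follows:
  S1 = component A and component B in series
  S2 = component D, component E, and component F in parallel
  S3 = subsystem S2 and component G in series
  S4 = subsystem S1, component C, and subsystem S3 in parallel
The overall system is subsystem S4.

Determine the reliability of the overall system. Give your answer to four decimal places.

0.9892

Series (A and B): 0.749000 × 0.928000 = 0.695072
Parallel (D, E, and F): 1 − (1 − 0.843000)(1 − 0.890000)(1 − 0.755000) = 0.995769
Series ([0.995769] and G): 0.995769 × 0.763000 = 0.759772
Parallel ([0.695072], C, and [0.759772]): 1 − (1 − 0.695072)(1 − 0.853000)(1 − 0.759772) = 0.9892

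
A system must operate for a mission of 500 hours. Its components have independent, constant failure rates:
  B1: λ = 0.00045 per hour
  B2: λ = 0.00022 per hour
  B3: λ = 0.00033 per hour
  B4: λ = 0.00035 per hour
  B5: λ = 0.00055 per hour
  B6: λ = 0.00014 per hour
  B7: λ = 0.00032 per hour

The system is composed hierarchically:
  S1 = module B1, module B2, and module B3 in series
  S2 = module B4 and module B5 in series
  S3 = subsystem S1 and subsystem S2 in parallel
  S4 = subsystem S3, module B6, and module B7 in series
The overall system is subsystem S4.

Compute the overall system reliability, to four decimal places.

0.6812

R(B1) = exp(−0.00045 × 500) = 0.798516
R(B2) = exp(−0.00022 × 500) = 0.895834
R(B3) = exp(−0.00033 × 500) = 0.847894
R(B4) = exp(−0.00035 × 500) = 0.839457
R(B5) = exp(−0.00055 × 500) = 0.759572
R(B6) = exp(−0.00014 × 500) = 0.932394
R(B7) = exp(−0.00032 × 500) = 0.852144
Series (B1, B2, and B3): 0.798516 × 0.895834 × 0.847894 = 0.606531
Series (B4 and B5): 0.839457 × 0.759572 = 0.637628
Parallel ([0.606531] and [0.637628]): 1 − (1 − 0.606531)(1 − 0.637628) = 0.857418
Series ([0.857418], B6, and B7): 0.857418 × 0.932394 × 0.852144 = 0.6812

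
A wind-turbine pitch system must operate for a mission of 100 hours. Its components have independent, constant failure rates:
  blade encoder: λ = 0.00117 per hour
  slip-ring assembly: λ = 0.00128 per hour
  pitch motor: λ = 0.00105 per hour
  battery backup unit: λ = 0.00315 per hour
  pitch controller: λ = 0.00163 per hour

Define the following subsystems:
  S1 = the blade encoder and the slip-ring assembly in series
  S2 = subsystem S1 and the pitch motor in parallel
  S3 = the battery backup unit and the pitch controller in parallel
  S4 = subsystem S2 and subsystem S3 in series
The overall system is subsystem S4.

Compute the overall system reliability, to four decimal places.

0.9386

R(blade encoder) = exp(−0.00117 × 100) = 0.889585
R(slip-ring assembly) = exp(−0.00128 × 100) = 0.879853
R(pitch motor) = exp(−0.00105 × 100) = 0.900325
R(battery backup unit) = exp(−0.00315 × 100) = 0.729789
R(pitch controller) = exp(−0.00163 × 100) = 0.849591
Series (blade encoder and slip-ring assembly): 0.889585 × 0.879853 = 0.782704
Parallel ([0.782704] and pitch motor): 1 − (1 − 0.782704)(1 − 0.900325) = 0.978341
Parallel (battery backup unit and pitch controller): 1 − (1 − 0.729789)(1 − 0.849591) = 0.959358
Series ([0.978341] and [0.959358]): 0.978341 × 0.959358 = 0.9386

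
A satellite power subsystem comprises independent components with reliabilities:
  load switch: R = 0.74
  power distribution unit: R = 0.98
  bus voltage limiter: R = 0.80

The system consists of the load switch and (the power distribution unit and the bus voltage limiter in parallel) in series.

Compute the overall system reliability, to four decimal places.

0.7370

Parallel (power distribution unit and bus voltage limiter): 1 − (1 − 0.980000)(1 − 0.800000) = 0.996000
Series (load switch and [0.996000]): 0.740000 × 0.996000 = 0.7370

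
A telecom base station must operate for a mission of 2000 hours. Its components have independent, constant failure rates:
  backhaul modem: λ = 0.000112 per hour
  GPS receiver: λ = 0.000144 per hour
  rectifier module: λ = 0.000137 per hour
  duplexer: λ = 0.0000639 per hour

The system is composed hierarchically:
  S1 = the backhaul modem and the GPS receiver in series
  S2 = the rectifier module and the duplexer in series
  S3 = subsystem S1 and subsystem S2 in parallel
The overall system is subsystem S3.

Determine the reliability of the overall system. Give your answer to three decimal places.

R(backhaul modem) = exp(−0.000112 × 2000) = 0.79932
R(GPS receiver) = exp(−0.000144 × 2000) = 0.74976
R(rectifier module) = exp(−0.000137 × 2000) = 0.76033
R(duplexer) = exp(−0.0000639 × 2000) = 0.88003
Series (backhaul modem and GPS receiver): 0.79932 × 0.74976 = 0.59930
Series (rectifier module and duplexer): 0.76033 × 0.88003 = 0.66911
Parallel ([0.59930] and [0.66911]): 1 − (1 − 0.59930)(1 − 0.66911) = 0.867

0.867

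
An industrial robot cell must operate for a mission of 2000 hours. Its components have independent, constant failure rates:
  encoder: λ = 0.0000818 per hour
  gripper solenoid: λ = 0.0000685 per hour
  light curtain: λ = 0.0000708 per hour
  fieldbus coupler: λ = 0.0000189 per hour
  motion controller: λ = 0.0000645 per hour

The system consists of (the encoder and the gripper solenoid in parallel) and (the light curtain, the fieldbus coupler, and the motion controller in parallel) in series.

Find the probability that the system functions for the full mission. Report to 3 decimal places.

0.980

R(encoder) = exp(−0.0000818 × 2000) = 0.84908
R(gripper solenoid) = exp(−0.0000685 × 2000) = 0.87197
R(light curtain) = exp(−0.0000708 × 2000) = 0.86797
R(fieldbus coupler) = exp(−0.0000189 × 2000) = 0.96291
R(motion controller) = exp(−0.0000645 × 2000) = 0.87897
Parallel (encoder and gripper solenoid): 1 − (1 − 0.84908)(1 − 0.87197) = 0.98068
Parallel (light curtain, fieldbus coupler, and motion controller): 1 − (1 − 0.86797)(1 − 0.96291)(1 − 0.87897) = 0.99941
Series ([0.98068] and [0.99941]): 0.98068 × 0.99941 = 0.980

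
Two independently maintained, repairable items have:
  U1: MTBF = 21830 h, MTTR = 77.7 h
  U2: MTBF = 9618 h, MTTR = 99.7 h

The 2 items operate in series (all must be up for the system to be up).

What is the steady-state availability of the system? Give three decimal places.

0.986

A(U1) = MTBF/(MTBF+MTTR) = 21830/(21830+77.7) = 0.996453
A(U2) = MTBF/(MTBF+MTTR) = 9618/(9618+99.7) = 0.989740
Series availability: 0.996453 × 0.989740 = 0.986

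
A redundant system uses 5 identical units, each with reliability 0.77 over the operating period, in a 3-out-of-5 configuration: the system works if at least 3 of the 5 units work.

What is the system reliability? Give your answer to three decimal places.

0.916

R = Σ_{i=3}^{5} C(5,i) p^i (1−p)^{5−i} with p = 0.77
C(5,3)·0.77^3·0.23^2 = 0.24151
C(5,4)·0.77^4·0.23^1 = 0.40426
C(5,5)·0.77^5·0.23^0 = 0.27068
Sum = 0.916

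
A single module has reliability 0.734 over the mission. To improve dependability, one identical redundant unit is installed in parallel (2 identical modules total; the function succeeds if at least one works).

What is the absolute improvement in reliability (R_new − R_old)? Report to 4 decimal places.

R_before = 0.734
R_after = 1 − (1 − 0.734)^2 = 0.9292
ΔR = 0.9292 − 0.734 = 0.1952

0.1952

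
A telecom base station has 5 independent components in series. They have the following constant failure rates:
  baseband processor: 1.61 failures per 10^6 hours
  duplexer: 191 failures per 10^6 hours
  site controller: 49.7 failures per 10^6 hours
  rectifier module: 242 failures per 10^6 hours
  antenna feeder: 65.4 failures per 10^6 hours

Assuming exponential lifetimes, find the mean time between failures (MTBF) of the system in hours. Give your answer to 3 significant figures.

Series of exponential components: λ_sys = Σ λ_i
λ_sys = 0.00000161 + 0.000191 + 0.0000497 + 0.000242 + 0.0000654 = 5.4971e-04 /h
MTBF = 1 / λ_sys = 1820 h

1820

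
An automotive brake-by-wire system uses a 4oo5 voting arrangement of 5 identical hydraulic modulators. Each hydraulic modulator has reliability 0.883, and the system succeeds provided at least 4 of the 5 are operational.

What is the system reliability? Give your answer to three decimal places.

R = Σ_{i=4}^{5} C(5,i) p^i (1−p)^{5−i} with p = 0.883
C(5,4)·0.883^4·0.117^1 = 0.35563
C(5,5)·0.883^5·0.117^0 = 0.53679
Sum = 0.892

0.892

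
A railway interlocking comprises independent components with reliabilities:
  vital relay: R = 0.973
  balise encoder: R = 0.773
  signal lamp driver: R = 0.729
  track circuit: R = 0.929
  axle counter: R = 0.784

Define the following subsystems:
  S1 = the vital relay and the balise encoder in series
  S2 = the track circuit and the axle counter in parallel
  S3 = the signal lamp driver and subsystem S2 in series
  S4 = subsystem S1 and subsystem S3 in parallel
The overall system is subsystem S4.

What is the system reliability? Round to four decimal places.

Series (vital relay and balise encoder): 0.973000 × 0.773000 = 0.752129
Parallel (track circuit and axle counter): 1 − (1 − 0.929000)(1 − 0.784000) = 0.984664
Series (signal lamp driver and [0.984664]): 0.729000 × 0.984664 = 0.717820
Parallel ([0.752129] and [0.717820]): 1 − (1 − 0.752129)(1 − 0.717820) = 0.9301

0.9301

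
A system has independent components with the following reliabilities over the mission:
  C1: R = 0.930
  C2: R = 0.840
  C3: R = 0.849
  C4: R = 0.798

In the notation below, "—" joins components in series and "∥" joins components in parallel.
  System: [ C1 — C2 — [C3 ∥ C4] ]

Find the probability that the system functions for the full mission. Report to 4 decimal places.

0.7574

Parallel (C3 and C4): 1 − (1 − 0.849000)(1 − 0.798000) = 0.969498
Series (C1, C2, and [0.969498]): 0.930000 × 0.840000 × 0.969498 = 0.7574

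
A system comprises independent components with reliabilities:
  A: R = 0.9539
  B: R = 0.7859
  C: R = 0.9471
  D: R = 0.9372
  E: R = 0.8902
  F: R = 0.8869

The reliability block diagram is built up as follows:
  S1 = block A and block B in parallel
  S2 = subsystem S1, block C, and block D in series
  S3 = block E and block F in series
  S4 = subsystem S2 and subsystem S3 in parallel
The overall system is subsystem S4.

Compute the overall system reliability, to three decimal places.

0.975

Parallel (A and B): 1 − (1 − 0.95390)(1 − 0.78590) = 0.99013
Series ([0.99013], C, and D): 0.99013 × 0.94710 × 0.93720 = 0.87886
Series (E and F): 0.89020 × 0.88690 = 0.78952
Parallel ([0.87886] and [0.78952]): 1 − (1 − 0.87886)(1 − 0.78952) = 0.975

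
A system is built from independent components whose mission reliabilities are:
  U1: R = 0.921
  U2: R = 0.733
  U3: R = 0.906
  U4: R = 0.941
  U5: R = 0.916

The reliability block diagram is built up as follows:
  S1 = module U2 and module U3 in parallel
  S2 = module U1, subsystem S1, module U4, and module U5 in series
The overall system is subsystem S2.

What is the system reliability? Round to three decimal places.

0.774

Parallel (U2 and U3): 1 − (1 − 0.73300)(1 − 0.90600) = 0.97490
Series (U1, [0.97490], U4, and U5): 0.92100 × 0.97490 × 0.94100 × 0.91600 = 0.774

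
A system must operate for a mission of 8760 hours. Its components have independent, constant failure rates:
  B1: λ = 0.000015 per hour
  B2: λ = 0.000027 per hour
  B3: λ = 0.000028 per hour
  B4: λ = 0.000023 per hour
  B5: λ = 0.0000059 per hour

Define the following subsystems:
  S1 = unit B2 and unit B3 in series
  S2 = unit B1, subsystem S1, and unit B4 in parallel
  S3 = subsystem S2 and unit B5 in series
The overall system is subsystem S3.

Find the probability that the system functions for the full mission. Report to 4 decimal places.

R(B1) = exp(−0.000015 × 8760) = 0.876867
R(B2) = exp(−0.000027 × 8760) = 0.789370
R(B3) = exp(−0.000028 × 8760) = 0.782485
R(B4) = exp(−0.000023 × 8760) = 0.817520
R(B5) = exp(−0.0000059 × 8760) = 0.949629
Series (B2 and B3): 0.789370 × 0.782485 = 0.617670
Parallel (B1, [0.617670], and B4): 1 − (1 − 0.876867)(1 − 0.617670)(1 − 0.817520) = 0.991409
Series ([0.991409] and B5): 0.991409 × 0.949629 = 0.9415

0.9415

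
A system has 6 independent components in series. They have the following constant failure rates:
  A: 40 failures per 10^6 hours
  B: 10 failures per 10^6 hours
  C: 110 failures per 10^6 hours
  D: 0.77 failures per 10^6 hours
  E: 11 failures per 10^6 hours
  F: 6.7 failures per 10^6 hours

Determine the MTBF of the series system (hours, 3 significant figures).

5600

Series of exponential components: λ_sys = Σ λ_i
λ_sys = 0.000040 + 0.000010 + 0.00011 + 0.00000077 + 0.000011 + 0.0000067 = 1.7847e-04 /h
MTBF = 1 / λ_sys = 5600 h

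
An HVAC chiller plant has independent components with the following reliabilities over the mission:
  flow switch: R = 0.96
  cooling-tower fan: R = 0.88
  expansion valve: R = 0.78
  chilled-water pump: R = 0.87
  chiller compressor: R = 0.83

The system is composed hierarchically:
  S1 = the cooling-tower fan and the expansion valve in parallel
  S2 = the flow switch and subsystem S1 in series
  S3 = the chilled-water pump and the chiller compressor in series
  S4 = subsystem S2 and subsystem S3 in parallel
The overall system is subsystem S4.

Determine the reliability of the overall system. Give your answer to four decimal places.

Parallel (cooling-tower fan and expansion valve): 1 − (1 − 0.880000)(1 − 0.780000) = 0.973600
Series (flow switch and [0.973600]): 0.960000 × 0.973600 = 0.934656
Series (chilled-water pump and chiller compressor): 0.870000 × 0.830000 = 0.722100
Parallel ([0.934656] and [0.722100]): 1 − (1 − 0.934656)(1 − 0.722100) = 0.9818

0.9818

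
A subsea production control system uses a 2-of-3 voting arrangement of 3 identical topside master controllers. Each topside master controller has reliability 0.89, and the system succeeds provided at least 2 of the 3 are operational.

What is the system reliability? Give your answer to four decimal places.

0.9664

R = Σ_{i=2}^{3} C(3,i) p^i (1−p)^{3−i} with p = 0.89
C(3,2)·0.89^2·0.11^1 = 0.261393
C(3,3)·0.89^3·0.11^0 = 0.704969
Sum = 0.9664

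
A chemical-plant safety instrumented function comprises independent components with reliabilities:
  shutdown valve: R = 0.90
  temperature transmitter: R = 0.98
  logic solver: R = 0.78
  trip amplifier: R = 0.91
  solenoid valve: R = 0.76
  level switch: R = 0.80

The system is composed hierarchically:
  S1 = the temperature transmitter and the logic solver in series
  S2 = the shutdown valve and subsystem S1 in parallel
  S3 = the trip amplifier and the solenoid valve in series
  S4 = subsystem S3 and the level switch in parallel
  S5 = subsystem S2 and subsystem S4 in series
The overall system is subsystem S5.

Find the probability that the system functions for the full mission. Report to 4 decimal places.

Series (temperature transmitter and logic solver): 0.980000 × 0.780000 = 0.764400
Parallel (shutdown valve and [0.764400]): 1 − (1 − 0.900000)(1 − 0.764400) = 0.976440
Series (trip amplifier and solenoid valve): 0.910000 × 0.760000 = 0.691600
Parallel ([0.691600] and level switch): 1 − (1 − 0.691600)(1 − 0.800000) = 0.938320
Series ([0.976440] and [0.938320]): 0.976440 × 0.938320 = 0.9162

0.9162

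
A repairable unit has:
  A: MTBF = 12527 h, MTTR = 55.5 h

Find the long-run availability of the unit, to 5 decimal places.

0.99559

A(A) = MTBF/(MTBF+MTTR) = 12527/(12527+55.5) = 0.99559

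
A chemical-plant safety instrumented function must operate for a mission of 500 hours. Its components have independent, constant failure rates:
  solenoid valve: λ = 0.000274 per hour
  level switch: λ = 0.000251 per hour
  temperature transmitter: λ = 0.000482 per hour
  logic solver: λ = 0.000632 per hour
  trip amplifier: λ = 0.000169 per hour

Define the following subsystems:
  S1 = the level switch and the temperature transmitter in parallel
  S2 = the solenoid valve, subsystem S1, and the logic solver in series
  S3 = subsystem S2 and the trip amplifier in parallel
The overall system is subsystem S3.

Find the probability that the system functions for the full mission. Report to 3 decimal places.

R(solenoid valve) = exp(−0.000274 × 500) = 0.87197
R(level switch) = exp(−0.000251 × 500) = 0.88206
R(temperature transmitter) = exp(−0.000482 × 500) = 0.78584
R(logic solver) = exp(−0.000632 × 500) = 0.72906
R(trip amplifier) = exp(−0.000169 × 500) = 0.91897
Parallel (level switch and temperature transmitter): 1 − (1 − 0.88206)(1 − 0.78584) = 0.97474
Series (solenoid valve, [0.97474], and logic solver): 0.87197 × 0.97474 × 0.72906 = 0.61966
Parallel ([0.61966] and trip amplifier): 1 − (1 − 0.61966)(1 − 0.91897) = 0.969

0.969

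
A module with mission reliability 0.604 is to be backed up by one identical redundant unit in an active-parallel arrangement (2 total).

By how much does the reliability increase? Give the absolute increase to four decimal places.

0.2392

R_before = 0.604
R_after = 1 − (1 − 0.604)^2 = 0.8432
ΔR = 0.8432 − 0.604 = 0.2392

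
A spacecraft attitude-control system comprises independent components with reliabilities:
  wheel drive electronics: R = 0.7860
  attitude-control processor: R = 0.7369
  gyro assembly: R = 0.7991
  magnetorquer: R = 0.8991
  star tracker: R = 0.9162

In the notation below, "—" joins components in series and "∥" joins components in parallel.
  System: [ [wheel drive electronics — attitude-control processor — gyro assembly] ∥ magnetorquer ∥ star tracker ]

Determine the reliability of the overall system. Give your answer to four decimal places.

Series (wheel drive electronics, attitude-control processor, and gyro assembly): 0.786000 × 0.736900 × 0.799100 = 0.462841
Parallel ([0.462841], magnetorquer, and star tracker): 1 − (1 − 0.462841)(1 − 0.899100)(1 − 0.916200) = 0.9955

0.9955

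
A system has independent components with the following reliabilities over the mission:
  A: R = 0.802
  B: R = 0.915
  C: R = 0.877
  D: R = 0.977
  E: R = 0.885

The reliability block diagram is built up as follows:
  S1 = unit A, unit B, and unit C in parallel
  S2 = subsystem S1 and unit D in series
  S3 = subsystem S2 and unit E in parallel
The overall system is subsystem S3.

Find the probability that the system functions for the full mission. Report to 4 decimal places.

Parallel (A, B, and C): 1 − (1 − 0.802000)(1 − 0.915000)(1 − 0.877000) = 0.997930
Series ([0.997930] and D): 0.997930 × 0.977000 = 0.974978
Parallel ([0.974978] and E): 1 − (1 − 0.974978)(1 − 0.885000) = 0.9971

0.9971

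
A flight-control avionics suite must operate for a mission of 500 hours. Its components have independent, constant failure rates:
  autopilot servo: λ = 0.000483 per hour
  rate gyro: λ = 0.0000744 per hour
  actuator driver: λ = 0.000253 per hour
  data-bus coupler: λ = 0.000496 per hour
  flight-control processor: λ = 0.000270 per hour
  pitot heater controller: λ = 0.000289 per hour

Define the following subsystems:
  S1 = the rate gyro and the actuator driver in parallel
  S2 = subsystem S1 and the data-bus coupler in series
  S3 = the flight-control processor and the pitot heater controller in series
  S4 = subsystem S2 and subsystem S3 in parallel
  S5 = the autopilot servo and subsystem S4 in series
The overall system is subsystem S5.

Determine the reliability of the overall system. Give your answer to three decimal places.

0.743

R(autopilot servo) = exp(−0.000483 × 500) = 0.78545
R(rate gyro) = exp(−0.0000744 × 500) = 0.96348
R(actuator driver) = exp(−0.000253 × 500) = 0.88117
R(data-bus coupler) = exp(−0.000496 × 500) = 0.78036
R(flight-control processor) = exp(−0.000270 × 500) = 0.87372
R(pitot heater controller) = exp(−0.000289 × 500) = 0.86545
Parallel (rate gyro and actuator driver): 1 − (1 − 0.96348)(1 − 0.88117) = 0.99566
Series ([0.99566] and data-bus coupler): 0.99566 × 0.78036 = 0.77697
Series (flight-control processor and pitot heater controller): 0.87372 × 0.86545 = 0.75616
Parallel ([0.77697] and [0.75616]): 1 − (1 − 0.77697)(1 − 0.75616) = 0.94562
Series (autopilot servo and [0.94562]): 0.78545 × 0.94562 = 0.743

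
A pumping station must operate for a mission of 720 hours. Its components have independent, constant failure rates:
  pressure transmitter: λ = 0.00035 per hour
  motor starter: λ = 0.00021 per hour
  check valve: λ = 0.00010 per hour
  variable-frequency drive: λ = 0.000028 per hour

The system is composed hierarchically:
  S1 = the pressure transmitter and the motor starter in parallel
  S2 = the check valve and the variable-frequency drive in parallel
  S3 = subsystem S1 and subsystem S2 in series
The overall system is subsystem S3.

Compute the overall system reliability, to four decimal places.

0.9674

R(pressure transmitter) = exp(−0.00035 × 720) = 0.777245
R(motor starter) = exp(−0.00021 × 720) = 0.859676
R(check valve) = exp(−0.00010 × 720) = 0.930531
R(variable-frequency drive) = exp(−0.000028 × 720) = 0.980042
Parallel (pressure transmitter and motor starter): 1 − (1 − 0.777245)(1 − 0.859676) = 0.968742
Parallel (check valve and variable-frequency drive): 1 − (1 − 0.930531)(1 − 0.980042) = 0.998614
Series ([0.968742] and [0.998614]): 0.968742 × 0.998614 = 0.9674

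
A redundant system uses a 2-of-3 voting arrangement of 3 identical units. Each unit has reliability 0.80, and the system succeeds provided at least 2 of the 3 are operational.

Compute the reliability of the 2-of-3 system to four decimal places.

0.8960

R = Σ_{i=2}^{3} C(3,i) p^i (1−p)^{3−i} with p = 0.80
C(3,2)·0.80^2·0.20^1 = 0.384000
C(3,3)·0.80^3·0.20^0 = 0.512000
Sum = 0.8960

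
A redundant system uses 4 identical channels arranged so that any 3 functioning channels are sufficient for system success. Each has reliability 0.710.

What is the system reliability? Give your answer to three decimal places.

0.669

R = Σ_{i=3}^{4} C(4,i) p^i (1−p)^{4−i} with p = 0.710
C(4,3)·0.710^3·0.290^1 = 0.41518
C(4,4)·0.710^4·0.290^0 = 0.25412
Sum = 0.669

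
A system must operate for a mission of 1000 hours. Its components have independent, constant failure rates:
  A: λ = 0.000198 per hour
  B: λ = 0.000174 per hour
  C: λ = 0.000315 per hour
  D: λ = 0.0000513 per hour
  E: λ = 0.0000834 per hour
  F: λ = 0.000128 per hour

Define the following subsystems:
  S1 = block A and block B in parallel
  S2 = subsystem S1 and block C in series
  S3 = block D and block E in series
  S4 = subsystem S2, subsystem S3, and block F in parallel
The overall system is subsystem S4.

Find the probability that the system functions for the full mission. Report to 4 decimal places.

0.9956

R(A) = exp(−0.000198 × 1000) = 0.820370
R(B) = exp(−0.000174 × 1000) = 0.840297
R(C) = exp(−0.000315 × 1000) = 0.729789
R(D) = exp(−0.0000513 × 1000) = 0.949994
R(E) = exp(−0.0000834 × 1000) = 0.919983
R(F) = exp(−0.000128 × 1000) = 0.879853
Parallel (A and B): 1 − (1 − 0.820370)(1 − 0.840297) = 0.971313
Series ([0.971313] and C): 0.971313 × 0.729789 = 0.708854
Series (D and E): 0.949994 × 0.919983 = 0.873978
Parallel ([0.708854], [0.873978], and F): 1 − (1 − 0.708854)(1 − 0.873978)(1 − 0.879853) = 0.9956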